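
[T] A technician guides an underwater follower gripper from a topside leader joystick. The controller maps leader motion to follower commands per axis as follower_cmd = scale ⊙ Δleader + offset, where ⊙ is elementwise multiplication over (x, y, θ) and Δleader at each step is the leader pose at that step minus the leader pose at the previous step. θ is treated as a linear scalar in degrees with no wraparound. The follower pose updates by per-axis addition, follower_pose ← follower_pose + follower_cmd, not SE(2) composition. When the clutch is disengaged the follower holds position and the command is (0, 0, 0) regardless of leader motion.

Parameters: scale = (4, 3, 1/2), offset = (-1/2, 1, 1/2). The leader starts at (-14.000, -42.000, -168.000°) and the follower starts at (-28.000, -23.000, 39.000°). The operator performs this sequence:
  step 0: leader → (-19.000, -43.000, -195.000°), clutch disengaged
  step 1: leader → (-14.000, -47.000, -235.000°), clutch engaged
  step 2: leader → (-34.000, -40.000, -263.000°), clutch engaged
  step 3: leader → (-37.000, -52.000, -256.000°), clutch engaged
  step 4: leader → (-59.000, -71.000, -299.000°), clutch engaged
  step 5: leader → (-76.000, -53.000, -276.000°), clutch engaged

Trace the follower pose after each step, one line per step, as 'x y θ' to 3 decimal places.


step 0: Δleader=(-5.000, -1.000, -27.000°), disengaged; cmd=(0,0,0) → follower holds at (-28.000, -23.000, 39.000°)
step 1: Δleader=(5.000, -4.000, -40.000°), engaged; cmd=(19.500, -11.000, -19.500°) → follower=(-8.500, -34.000, 19.500°)
step 2: Δleader=(-20.000, 7.000, -28.000°), engaged; cmd=(-80.500, 22.000, -13.500°) → follower=(-89.000, -12.000, 6.000°)
step 3: Δleader=(-3.000, -12.000, 7.000°), engaged; cmd=(-12.500, -35.000, 4.000°) → follower=(-101.500, -47.000, 10.000°)
step 4: Δleader=(-22.000, -19.000, -43.000°), engaged; cmd=(-88.500, -56.000, -21.000°) → follower=(-190.000, -103.000, -11.000°)
step 5: Δleader=(-17.000, 18.000, 23.000°), engaged; cmd=(-68.500, 55.000, 12.000°) → follower=(-258.500, -48.000, 1.000°)

-28.000 -23.000 39.000
-8.500 -34.000 19.500
-89.000 -12.000 6.000
-101.500 -47.000 10.000
-190.000 -103.000 -11.000
-258.500 -48.000 1.000


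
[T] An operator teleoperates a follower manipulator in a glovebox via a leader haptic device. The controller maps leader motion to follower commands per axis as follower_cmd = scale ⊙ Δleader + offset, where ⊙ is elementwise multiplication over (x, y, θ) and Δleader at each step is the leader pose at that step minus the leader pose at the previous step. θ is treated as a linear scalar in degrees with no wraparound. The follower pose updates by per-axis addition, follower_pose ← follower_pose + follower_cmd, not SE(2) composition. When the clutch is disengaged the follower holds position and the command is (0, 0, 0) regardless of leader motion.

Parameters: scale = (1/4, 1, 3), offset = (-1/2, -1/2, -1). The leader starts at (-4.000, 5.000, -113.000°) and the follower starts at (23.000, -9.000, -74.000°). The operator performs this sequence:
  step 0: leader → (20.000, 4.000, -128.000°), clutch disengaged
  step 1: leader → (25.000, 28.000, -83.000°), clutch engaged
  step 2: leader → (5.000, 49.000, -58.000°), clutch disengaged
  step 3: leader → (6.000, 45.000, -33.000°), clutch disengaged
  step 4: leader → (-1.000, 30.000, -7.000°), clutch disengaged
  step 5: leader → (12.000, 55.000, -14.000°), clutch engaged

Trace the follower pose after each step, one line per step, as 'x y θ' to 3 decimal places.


step 0: Δleader=(24.000, -1.000, -15.000°), disengaged; cmd=(0,0,0) → follower holds at (23.000, -9.000, -74.000°)
step 1: Δleader=(5.000, 24.000, 45.000°), engaged; cmd=(0.750, 23.500, 134.000°) → follower=(23.750, 14.500, 60.000°)
step 2: Δleader=(-20.000, 21.000, 25.000°), disengaged; cmd=(0,0,0) → follower holds at (23.750, 14.500, 60.000°)
step 3: Δleader=(1.000, -4.000, 25.000°), disengaged; cmd=(0,0,0) → follower holds at (23.750, 14.500, 60.000°)
step 4: Δleader=(-7.000, -15.000, 26.000°), disengaged; cmd=(0,0,0) → follower holds at (23.750, 14.500, 60.000°)
step 5: Δleader=(13.000, 25.000, -7.000°), engaged; cmd=(2.750, 24.500, -22.000°) → follower=(26.500, 39.000, 38.000°)

23.000 -9.000 -74.000
23.750 14.500 60.000
23.750 14.500 60.000
23.750 14.500 60.000
23.750 14.500 60.000
26.500 39.000 38.000


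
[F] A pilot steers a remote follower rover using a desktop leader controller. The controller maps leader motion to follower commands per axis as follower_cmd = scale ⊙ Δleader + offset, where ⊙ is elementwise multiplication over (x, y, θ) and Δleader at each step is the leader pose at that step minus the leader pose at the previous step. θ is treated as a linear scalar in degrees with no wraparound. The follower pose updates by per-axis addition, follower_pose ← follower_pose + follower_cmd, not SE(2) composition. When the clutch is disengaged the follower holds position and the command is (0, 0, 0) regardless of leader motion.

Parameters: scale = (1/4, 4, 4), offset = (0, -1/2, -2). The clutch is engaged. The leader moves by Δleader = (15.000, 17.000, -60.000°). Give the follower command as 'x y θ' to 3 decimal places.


3.750 67.500 -242.000

axis x: 1/4·15.000 + 0 = 3.750
axis y: 4·17.000 + -1/2 = 67.500
axis θ: 4·-60.000 + -2 = -242.000


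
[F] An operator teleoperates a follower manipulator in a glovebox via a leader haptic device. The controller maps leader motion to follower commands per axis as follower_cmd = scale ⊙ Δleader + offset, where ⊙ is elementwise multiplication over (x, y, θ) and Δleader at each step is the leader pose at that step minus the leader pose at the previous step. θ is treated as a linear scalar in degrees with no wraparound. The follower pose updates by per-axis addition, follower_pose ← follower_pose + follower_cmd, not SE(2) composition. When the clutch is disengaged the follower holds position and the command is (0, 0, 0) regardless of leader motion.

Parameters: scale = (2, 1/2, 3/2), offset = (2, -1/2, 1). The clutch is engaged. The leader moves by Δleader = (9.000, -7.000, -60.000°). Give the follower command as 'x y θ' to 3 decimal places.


axis x: 2·9.000 + 2 = 20.000
axis y: 1/2·-7.000 + -1/2 = -4.000
axis θ: 3/2·-60.000 + 1 = -89.000

20.000 -4.000 -89.000


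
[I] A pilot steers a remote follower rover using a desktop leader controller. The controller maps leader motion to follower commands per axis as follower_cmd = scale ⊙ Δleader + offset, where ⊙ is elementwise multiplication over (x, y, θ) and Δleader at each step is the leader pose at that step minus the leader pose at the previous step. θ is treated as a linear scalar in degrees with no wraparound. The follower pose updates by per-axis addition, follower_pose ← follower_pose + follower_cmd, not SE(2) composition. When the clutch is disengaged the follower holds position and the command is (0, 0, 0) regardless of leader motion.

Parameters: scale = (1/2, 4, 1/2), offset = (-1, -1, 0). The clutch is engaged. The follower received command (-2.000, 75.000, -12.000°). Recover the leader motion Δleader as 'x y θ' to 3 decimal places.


-2.000 19.000 -24.000

axis x: (-2.000 − -1) / (1/2) = -2.000
axis y: (75.000 − -1) / (4) = 19.000
axis θ: (-12.000 − 0) / (1/2) = -24.000


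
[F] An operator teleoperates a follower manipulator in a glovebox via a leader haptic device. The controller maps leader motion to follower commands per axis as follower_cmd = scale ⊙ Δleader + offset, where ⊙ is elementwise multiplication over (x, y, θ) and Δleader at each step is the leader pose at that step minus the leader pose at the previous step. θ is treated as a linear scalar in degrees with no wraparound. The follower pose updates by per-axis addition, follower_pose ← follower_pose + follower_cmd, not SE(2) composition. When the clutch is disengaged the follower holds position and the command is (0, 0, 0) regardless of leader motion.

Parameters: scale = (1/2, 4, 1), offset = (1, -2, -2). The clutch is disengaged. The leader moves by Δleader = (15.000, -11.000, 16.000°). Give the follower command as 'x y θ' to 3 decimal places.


0.000 0.000 0.000

clutch disengaged → follower holds; cmd = (0, 0, 0)


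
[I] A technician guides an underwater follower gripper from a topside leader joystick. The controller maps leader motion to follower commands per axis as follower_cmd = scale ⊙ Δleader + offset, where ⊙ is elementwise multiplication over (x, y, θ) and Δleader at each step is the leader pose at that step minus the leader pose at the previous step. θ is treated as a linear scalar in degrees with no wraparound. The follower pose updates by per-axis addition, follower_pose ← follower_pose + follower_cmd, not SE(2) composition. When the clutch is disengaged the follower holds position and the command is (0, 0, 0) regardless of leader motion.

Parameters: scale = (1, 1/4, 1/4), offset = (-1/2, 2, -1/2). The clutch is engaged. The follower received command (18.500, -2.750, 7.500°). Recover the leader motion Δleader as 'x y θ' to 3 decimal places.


19.000 -19.000 32.000

axis x: (18.500 − -1/2) / (1) = 19.000
axis y: (-2.750 − 2) / (1/4) = -19.000
axis θ: (7.500 − -1/2) / (1/4) = 32.000


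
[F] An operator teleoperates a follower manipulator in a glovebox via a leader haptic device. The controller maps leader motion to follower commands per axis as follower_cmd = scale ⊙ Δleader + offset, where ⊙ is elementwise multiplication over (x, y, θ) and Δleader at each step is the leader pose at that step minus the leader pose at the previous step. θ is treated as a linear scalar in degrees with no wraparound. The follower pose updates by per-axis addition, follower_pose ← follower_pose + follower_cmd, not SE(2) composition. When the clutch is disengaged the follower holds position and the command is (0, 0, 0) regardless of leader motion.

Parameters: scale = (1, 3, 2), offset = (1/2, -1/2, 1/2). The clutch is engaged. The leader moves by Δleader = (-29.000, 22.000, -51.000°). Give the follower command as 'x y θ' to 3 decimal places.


axis x: 1·-29.000 + 1/2 = -28.500
axis y: 3·22.000 + -1/2 = 65.500
axis θ: 2·-51.000 + 1/2 = -101.500

-28.500 65.500 -101.500


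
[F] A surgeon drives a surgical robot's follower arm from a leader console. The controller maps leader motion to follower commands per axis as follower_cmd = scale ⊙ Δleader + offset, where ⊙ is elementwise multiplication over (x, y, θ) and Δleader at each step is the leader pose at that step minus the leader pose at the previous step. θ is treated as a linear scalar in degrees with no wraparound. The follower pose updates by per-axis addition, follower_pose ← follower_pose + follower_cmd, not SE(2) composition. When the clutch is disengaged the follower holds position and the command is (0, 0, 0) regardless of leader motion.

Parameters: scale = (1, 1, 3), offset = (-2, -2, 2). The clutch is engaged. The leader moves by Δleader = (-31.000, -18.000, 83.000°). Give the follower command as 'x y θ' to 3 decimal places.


-33.000 -20.000 251.000

axis x: 1·-31.000 + -2 = -33.000
axis y: 1·-18.000 + -2 = -20.000
axis θ: 3·83.000 + 2 = 251.000


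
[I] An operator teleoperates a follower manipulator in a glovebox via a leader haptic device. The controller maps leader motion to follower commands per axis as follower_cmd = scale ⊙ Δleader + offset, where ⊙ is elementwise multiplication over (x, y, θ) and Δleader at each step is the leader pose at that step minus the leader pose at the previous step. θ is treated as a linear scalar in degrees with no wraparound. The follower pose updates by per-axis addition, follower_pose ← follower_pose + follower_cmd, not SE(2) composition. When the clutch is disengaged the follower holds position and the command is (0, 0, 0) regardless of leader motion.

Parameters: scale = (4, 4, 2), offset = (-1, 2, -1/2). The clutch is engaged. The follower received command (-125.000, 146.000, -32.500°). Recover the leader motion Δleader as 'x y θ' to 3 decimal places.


axis x: (-125.000 − -1) / (4) = -31.000
axis y: (146.000 − 2) / (4) = 36.000
axis θ: (-32.500 − -1/2) / (2) = -16.000

-31.000 36.000 -16.000


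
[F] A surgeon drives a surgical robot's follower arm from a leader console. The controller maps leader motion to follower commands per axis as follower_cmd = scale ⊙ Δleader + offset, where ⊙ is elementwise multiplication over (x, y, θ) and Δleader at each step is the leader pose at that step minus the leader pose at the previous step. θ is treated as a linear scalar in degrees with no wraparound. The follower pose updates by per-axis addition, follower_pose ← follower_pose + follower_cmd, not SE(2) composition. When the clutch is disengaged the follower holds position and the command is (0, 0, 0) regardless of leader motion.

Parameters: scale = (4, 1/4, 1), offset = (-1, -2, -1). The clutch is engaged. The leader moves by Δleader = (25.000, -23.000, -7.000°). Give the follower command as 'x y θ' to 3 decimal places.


99.000 -7.750 -8.000

axis x: 4·25.000 + -1 = 99.000
axis y: 1/4·-23.000 + -2 = -7.750
axis θ: 1·-7.000 + -1 = -8.000


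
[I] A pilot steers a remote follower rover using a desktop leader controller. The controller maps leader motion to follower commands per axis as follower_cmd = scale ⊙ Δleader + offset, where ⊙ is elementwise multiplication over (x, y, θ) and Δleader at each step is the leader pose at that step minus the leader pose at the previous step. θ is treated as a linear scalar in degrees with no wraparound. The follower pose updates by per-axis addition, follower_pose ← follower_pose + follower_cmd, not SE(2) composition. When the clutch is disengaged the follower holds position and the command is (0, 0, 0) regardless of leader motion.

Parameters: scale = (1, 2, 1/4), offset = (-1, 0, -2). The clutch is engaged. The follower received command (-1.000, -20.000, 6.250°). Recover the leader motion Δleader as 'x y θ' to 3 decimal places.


axis x: (-1.000 − -1) / (1) = 0.000
axis y: (-20.000 − 0) / (2) = -10.000
axis θ: (6.250 − -2) / (1/4) = 33.000

0.000 -10.000 33.000


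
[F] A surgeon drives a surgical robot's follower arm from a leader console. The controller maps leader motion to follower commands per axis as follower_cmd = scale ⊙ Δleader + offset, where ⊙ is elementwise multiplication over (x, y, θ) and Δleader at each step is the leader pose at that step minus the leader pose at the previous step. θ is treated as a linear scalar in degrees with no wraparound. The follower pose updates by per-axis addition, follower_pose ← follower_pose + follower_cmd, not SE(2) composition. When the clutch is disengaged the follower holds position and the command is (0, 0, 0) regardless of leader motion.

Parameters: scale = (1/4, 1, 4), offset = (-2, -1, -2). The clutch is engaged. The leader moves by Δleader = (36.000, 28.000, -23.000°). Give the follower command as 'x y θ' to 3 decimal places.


7.000 27.000 -94.000

axis x: 1/4·36.000 + -2 = 7.000
axis y: 1·28.000 + -1 = 27.000
axis θ: 4·-23.000 + -2 = -94.000


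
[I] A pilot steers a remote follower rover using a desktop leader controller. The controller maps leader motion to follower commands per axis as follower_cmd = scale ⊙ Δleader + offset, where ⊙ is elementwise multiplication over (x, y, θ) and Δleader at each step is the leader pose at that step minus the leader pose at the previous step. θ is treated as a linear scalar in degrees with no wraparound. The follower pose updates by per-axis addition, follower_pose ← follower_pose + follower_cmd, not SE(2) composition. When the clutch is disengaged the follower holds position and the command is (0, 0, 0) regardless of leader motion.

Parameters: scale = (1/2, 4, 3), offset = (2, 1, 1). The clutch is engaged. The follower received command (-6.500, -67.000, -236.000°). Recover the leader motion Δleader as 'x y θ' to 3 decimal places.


-17.000 -17.000 -79.000

axis x: (-6.500 − 2) / (1/2) = -17.000
axis y: (-67.000 − 1) / (4) = -17.000
axis θ: (-236.000 − 1) / (3) = -79.000


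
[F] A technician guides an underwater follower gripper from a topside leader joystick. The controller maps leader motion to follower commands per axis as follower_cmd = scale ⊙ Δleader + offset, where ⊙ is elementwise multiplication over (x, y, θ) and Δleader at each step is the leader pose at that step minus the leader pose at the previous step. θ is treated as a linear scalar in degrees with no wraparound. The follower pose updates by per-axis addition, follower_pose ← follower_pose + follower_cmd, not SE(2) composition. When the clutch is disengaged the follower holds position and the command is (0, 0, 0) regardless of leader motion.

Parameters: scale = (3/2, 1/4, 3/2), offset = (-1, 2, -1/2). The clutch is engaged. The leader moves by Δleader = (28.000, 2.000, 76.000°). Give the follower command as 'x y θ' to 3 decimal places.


41.000 2.500 113.500

axis x: 3/2·28.000 + -1 = 41.000
axis y: 1/4·2.000 + 2 = 2.500
axis θ: 3/2·76.000 + -1/2 = 113.500


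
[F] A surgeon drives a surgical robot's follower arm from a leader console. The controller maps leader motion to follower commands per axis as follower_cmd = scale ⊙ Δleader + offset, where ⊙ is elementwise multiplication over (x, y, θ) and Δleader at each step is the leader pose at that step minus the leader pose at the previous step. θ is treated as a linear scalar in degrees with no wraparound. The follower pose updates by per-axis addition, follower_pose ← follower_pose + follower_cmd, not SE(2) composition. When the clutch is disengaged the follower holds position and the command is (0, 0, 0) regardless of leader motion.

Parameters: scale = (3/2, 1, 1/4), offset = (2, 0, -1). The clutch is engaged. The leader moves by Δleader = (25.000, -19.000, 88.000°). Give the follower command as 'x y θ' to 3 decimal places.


axis x: 3/2·25.000 + 2 = 39.500
axis y: 1·-19.000 + 0 = -19.000
axis θ: 1/4·88.000 + -1 = 21.000

39.500 -19.000 21.000


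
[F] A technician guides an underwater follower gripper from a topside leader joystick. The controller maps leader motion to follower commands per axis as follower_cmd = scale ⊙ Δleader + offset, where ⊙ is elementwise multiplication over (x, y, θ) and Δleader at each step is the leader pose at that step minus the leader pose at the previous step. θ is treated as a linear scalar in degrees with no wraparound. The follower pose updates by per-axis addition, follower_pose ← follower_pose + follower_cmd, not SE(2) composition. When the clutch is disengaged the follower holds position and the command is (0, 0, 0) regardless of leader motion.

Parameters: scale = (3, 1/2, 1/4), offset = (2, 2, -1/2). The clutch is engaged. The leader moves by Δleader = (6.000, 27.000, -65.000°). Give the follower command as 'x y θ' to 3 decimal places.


20.000 15.500 -16.750

axis x: 3·6.000 + 2 = 20.000
axis y: 1/2·27.000 + 2 = 15.500
axis θ: 1/4·-65.000 + -1/2 = -16.750


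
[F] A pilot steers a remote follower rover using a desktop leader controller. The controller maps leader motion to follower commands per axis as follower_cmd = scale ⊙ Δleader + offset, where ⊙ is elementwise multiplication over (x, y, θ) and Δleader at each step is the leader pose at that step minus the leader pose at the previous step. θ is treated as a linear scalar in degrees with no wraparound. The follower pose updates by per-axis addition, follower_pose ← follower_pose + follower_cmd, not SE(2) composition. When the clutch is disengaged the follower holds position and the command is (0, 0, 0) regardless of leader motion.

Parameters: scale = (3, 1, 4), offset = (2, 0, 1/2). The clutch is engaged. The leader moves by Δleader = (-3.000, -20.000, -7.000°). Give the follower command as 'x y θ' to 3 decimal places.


axis x: 3·-3.000 + 2 = -7.000
axis y: 1·-20.000 + 0 = -20.000
axis θ: 4·-7.000 + 1/2 = -27.500

-7.000 -20.000 -27.500


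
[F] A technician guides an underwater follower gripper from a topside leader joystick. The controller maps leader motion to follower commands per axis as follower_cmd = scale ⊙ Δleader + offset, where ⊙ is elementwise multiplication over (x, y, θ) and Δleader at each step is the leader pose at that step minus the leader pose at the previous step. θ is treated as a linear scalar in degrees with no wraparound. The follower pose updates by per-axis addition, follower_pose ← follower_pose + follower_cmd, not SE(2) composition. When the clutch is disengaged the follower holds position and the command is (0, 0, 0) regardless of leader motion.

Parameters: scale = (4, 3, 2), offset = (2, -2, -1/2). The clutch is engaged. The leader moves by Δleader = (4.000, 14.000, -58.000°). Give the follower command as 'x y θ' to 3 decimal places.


18.000 40.000 -116.500

axis x: 4·4.000 + 2 = 18.000
axis y: 3·14.000 + -2 = 40.000
axis θ: 2·-58.000 + -1/2 = -116.500


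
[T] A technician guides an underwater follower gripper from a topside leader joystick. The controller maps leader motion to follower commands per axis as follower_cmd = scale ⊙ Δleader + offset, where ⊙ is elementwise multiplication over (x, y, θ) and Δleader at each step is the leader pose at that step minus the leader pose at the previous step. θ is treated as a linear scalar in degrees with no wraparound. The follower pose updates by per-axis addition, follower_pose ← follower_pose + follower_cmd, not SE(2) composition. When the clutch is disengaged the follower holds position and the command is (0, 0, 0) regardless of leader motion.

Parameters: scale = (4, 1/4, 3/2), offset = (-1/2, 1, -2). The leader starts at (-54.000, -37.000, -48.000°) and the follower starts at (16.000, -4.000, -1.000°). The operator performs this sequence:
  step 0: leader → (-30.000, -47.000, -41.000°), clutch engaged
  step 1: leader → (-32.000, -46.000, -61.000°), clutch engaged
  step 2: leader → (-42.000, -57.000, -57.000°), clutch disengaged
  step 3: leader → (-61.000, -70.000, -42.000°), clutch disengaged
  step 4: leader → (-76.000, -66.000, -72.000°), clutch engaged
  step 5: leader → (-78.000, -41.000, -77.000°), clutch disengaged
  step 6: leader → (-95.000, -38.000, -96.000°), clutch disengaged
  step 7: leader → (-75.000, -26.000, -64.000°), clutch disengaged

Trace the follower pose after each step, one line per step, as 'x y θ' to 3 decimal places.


111.500 -5.500 7.500
103.000 -4.250 -24.500
103.000 -4.250 -24.500
103.000 -4.250 -24.500
42.500 -2.250 -71.500
42.500 -2.250 -71.500
42.500 -2.250 -71.500
42.500 -2.250 -71.500

step 0: Δleader=(24.000, -10.000, 7.000°), engaged; cmd=(95.500, -1.500, 8.500°) → follower=(111.500, -5.500, 7.500°)
step 1: Δleader=(-2.000, 1.000, -20.000°), engaged; cmd=(-8.500, 1.250, -32.000°) → follower=(103.000, -4.250, -24.500°)
step 2: Δleader=(-10.000, -11.000, 4.000°), disengaged; cmd=(0,0,0) → follower holds at (103.000, -4.250, -24.500°)
step 3: Δleader=(-19.000, -13.000, 15.000°), disengaged; cmd=(0,0,0) → follower holds at (103.000, -4.250, -24.500°)
step 4: Δleader=(-15.000, 4.000, -30.000°), engaged; cmd=(-60.500, 2.000, -47.000°) → follower=(42.500, -2.250, -71.500°)
step 5: Δleader=(-2.000, 25.000, -5.000°), disengaged; cmd=(0,0,0) → follower holds at (42.500, -2.250, -71.500°)
step 6: Δleader=(-17.000, 3.000, -19.000°), disengaged; cmd=(0,0,0) → follower holds at (42.500, -2.250, -71.500°)
step 7: Δleader=(20.000, 12.000, 32.000°), disengaged; cmd=(0,0,0) → follower holds at (42.500, -2.250, -71.500°)


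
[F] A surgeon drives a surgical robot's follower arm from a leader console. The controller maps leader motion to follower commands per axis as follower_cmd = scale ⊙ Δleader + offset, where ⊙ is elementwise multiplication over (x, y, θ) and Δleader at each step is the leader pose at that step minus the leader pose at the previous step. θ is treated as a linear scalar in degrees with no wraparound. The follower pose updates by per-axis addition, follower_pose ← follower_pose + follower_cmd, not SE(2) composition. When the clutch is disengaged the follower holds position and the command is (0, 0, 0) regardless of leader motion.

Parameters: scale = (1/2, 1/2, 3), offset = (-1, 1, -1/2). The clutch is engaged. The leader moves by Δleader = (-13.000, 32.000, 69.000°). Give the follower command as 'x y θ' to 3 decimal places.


axis x: 1/2·-13.000 + -1 = -7.500
axis y: 1/2·32.000 + 1 = 17.000
axis θ: 3·69.000 + -1/2 = 206.500

-7.500 17.000 206.500


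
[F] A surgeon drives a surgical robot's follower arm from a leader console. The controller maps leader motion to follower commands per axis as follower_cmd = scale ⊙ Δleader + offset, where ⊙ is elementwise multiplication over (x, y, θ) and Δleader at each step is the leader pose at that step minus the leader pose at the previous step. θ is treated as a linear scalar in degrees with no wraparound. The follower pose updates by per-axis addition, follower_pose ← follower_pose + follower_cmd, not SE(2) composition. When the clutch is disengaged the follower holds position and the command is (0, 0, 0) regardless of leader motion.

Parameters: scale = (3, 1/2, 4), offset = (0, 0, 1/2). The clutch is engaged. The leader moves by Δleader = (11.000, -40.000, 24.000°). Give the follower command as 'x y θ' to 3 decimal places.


axis x: 3·11.000 + 0 = 33.000
axis y: 1/2·-40.000 + 0 = -20.000
axis θ: 4·24.000 + 1/2 = 96.500

33.000 -20.000 96.500


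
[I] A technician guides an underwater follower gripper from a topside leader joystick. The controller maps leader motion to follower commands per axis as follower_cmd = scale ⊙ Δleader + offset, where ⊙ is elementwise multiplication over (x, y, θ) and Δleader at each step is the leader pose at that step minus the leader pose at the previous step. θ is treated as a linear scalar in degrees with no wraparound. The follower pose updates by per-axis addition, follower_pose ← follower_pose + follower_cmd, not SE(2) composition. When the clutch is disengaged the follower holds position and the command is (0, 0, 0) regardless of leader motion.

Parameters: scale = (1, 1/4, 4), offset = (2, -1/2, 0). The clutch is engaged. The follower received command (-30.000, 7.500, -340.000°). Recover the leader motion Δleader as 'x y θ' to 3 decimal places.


axis x: (-30.000 − 2) / (1) = -32.000
axis y: (7.500 − -1/2) / (1/4) = 32.000
axis θ: (-340.000 − 0) / (4) = -85.000

-32.000 32.000 -85.000


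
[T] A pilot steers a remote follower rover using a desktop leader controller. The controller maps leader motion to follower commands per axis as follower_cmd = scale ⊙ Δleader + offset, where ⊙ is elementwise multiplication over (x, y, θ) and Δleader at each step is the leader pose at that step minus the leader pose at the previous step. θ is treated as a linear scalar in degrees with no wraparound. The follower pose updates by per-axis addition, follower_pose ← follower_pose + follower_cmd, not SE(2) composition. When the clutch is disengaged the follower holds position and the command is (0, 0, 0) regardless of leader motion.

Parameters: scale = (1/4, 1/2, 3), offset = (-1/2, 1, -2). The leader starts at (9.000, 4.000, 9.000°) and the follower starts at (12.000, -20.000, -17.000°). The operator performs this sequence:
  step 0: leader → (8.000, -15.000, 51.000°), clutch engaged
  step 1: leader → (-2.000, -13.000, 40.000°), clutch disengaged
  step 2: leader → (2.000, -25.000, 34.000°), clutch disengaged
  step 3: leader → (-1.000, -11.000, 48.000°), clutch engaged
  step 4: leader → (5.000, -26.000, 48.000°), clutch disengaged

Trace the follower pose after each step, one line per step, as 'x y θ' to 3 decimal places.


step 0: Δleader=(-1.000, -19.000, 42.000°), engaged; cmd=(-0.750, -8.500, 124.000°) → follower=(11.250, -28.500, 107.000°)
step 1: Δleader=(-10.000, 2.000, -11.000°), disengaged; cmd=(0,0,0) → follower holds at (11.250, -28.500, 107.000°)
step 2: Δleader=(4.000, -12.000, -6.000°), disengaged; cmd=(0,0,0) → follower holds at (11.250, -28.500, 107.000°)
step 3: Δleader=(-3.000, 14.000, 14.000°), engaged; cmd=(-1.250, 8.000, 40.000°) → follower=(10.000, -20.500, 147.000°)
step 4: Δleader=(6.000, -15.000, 0.000°), disengaged; cmd=(0,0,0) → follower holds at (10.000, -20.500, 147.000°)

11.250 -28.500 107.000
11.250 -28.500 107.000
11.250 -28.500 107.000
10.000 -20.500 147.000
10.000 -20.500 147.000


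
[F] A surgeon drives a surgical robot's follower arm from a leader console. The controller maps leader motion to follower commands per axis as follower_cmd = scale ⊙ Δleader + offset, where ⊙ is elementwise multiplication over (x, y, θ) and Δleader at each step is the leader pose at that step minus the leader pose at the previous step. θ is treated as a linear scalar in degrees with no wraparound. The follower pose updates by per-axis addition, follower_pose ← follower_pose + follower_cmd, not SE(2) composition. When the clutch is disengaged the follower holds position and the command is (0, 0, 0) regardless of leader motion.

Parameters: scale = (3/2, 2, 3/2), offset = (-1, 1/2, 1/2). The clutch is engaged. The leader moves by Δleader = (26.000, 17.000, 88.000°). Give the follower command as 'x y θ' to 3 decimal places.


38.000 34.500 132.500

axis x: 3/2·26.000 + -1 = 38.000
axis y: 2·17.000 + 1/2 = 34.500
axis θ: 3/2·88.000 + 1/2 = 132.500


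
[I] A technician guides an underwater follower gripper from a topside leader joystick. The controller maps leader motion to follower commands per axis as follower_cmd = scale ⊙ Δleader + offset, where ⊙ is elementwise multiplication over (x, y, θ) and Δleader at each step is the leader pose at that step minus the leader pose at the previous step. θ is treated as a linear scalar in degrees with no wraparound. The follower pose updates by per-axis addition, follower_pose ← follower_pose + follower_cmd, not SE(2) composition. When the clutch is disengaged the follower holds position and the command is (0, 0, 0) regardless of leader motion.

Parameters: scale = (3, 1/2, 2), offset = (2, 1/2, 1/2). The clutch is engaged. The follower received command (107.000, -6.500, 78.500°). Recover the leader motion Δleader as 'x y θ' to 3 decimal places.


axis x: (107.000 − 2) / (3) = 35.000
axis y: (-6.500 − 1/2) / (1/2) = -14.000
axis θ: (78.500 − 1/2) / (2) = 39.000

35.000 -14.000 39.000


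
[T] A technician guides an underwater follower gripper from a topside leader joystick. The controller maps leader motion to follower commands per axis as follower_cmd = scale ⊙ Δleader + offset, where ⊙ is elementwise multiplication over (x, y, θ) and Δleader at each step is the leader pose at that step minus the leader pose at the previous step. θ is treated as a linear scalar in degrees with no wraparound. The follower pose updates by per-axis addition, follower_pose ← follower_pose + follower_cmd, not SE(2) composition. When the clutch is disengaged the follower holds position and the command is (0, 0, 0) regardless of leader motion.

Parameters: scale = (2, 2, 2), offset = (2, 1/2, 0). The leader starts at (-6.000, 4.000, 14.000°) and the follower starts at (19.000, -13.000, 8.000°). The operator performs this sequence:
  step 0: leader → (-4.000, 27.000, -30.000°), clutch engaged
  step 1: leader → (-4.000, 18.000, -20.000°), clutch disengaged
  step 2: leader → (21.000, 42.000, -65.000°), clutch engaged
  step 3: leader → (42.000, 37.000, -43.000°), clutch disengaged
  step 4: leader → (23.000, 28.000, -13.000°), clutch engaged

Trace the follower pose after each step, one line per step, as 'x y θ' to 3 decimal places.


25.000 33.500 -80.000
25.000 33.500 -80.000
77.000 82.000 -170.000
77.000 82.000 -170.000
41.000 64.500 -110.000

step 0: Δleader=(2.000, 23.000, -44.000°), engaged; cmd=(6.000, 46.500, -88.000°) → follower=(25.000, 33.500, -80.000°)
step 1: Δleader=(0.000, -9.000, 10.000°), disengaged; cmd=(0,0,0) → follower holds at (25.000, 33.500, -80.000°)
step 2: Δleader=(25.000, 24.000, -45.000°), engaged; cmd=(52.000, 48.500, -90.000°) → follower=(77.000, 82.000, -170.000°)
step 3: Δleader=(21.000, -5.000, 22.000°), disengaged; cmd=(0,0,0) → follower holds at (77.000, 82.000, -170.000°)
step 4: Δleader=(-19.000, -9.000, 30.000°), engaged; cmd=(-36.000, -17.500, 60.000°) → follower=(41.000, 64.500, -110.000°)


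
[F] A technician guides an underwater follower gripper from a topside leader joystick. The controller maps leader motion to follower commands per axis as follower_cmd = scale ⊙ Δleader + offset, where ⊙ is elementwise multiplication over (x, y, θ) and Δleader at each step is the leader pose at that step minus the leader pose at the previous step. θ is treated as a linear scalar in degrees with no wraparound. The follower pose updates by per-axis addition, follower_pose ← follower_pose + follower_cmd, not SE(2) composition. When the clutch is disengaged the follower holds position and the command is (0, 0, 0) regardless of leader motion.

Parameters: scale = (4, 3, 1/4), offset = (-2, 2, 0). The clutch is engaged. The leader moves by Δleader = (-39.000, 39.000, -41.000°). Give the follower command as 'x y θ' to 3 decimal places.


axis x: 4·-39.000 + -2 = -158.000
axis y: 3·39.000 + 2 = 119.000
axis θ: 1/4·-41.000 + 0 = -10.250

-158.000 119.000 -10.250


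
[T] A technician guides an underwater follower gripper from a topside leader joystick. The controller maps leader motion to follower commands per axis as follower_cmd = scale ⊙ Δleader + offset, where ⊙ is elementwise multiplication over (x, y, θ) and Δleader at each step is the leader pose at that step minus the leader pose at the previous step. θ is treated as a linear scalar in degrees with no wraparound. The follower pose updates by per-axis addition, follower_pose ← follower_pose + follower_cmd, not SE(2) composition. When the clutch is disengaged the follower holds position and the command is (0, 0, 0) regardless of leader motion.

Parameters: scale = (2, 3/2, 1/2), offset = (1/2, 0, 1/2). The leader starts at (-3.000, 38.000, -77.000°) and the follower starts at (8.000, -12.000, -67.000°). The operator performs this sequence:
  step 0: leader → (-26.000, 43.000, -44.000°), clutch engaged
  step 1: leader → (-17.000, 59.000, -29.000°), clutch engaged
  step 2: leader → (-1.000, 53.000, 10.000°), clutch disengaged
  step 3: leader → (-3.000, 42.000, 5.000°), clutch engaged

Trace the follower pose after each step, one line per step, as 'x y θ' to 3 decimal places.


-37.500 -4.500 -50.000
-19.000 19.500 -42.000
-19.000 19.500 -42.000
-22.500 3.000 -44.000

step 0: Δleader=(-23.000, 5.000, 33.000°), engaged; cmd=(-45.500, 7.500, 17.000°) → follower=(-37.500, -4.500, -50.000°)
step 1: Δleader=(9.000, 16.000, 15.000°), engaged; cmd=(18.500, 24.000, 8.000°) → follower=(-19.000, 19.500, -42.000°)
step 2: Δleader=(16.000, -6.000, 39.000°), disengaged; cmd=(0,0,0) → follower holds at (-19.000, 19.500, -42.000°)
step 3: Δleader=(-2.000, -11.000, -5.000°), engaged; cmd=(-3.500, -16.500, -2.000°) → follower=(-22.500, 3.000, -44.000°)


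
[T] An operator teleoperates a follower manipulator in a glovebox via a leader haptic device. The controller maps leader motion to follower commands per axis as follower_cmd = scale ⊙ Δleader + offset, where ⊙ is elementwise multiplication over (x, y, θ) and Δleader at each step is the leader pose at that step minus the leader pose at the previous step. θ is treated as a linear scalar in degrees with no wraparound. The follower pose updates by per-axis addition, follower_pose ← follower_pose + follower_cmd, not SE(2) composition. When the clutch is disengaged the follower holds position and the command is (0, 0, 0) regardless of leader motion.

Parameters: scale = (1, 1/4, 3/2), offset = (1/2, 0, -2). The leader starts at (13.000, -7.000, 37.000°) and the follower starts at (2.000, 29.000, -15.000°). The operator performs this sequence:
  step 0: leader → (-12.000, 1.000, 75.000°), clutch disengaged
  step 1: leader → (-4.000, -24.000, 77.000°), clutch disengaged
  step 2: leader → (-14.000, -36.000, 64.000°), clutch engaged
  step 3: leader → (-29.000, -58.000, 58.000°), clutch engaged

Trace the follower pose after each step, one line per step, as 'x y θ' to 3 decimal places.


step 0: Δleader=(-25.000, 8.000, 38.000°), disengaged; cmd=(0,0,0) → follower holds at (2.000, 29.000, -15.000°)
step 1: Δleader=(8.000, -25.000, 2.000°), disengaged; cmd=(0,0,0) → follower holds at (2.000, 29.000, -15.000°)
step 2: Δleader=(-10.000, -12.000, -13.000°), engaged; cmd=(-9.500, -3.000, -21.500°) → follower=(-7.500, 26.000, -36.500°)
step 3: Δleader=(-15.000, -22.000, -6.000°), engaged; cmd=(-14.500, -5.500, -11.000°) → follower=(-22.000, 20.500, -47.500°)

2.000 29.000 -15.000
2.000 29.000 -15.000
-7.500 26.000 -36.500
-22.000 20.500 -47.500


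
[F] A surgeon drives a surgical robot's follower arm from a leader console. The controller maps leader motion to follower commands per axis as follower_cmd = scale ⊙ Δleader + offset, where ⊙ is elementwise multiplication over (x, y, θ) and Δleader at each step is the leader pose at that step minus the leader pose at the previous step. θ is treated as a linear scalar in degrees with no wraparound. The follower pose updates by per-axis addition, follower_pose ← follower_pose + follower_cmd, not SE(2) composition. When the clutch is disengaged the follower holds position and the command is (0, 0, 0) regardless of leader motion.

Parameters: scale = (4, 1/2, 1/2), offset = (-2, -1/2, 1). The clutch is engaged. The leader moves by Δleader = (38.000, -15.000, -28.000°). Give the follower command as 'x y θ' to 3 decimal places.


axis x: 4·38.000 + -2 = 150.000
axis y: 1/2·-15.000 + -1/2 = -8.000
axis θ: 1/2·-28.000 + 1 = -13.000

150.000 -8.000 -13.000


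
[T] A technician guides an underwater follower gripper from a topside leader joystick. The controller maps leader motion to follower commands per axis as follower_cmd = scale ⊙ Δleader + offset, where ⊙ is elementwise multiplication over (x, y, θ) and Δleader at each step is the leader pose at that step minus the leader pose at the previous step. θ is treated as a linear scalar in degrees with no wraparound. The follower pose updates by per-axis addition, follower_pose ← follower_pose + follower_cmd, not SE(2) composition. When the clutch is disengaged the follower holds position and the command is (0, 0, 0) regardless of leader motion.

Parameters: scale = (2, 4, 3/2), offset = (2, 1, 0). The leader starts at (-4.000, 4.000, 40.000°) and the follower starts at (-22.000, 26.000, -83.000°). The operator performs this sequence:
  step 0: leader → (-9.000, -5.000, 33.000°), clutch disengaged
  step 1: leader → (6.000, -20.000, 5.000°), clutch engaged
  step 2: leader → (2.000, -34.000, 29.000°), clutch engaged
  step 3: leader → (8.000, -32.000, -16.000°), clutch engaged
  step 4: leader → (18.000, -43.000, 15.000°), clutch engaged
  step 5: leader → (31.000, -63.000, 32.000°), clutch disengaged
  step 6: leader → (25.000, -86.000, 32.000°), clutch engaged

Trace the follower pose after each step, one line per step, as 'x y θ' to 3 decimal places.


-22.000 26.000 -83.000
10.000 -33.000 -125.000
4.000 -88.000 -89.000
18.000 -79.000 -156.500
40.000 -122.000 -110.000
40.000 -122.000 -110.000
30.000 -213.000 -110.000

step 0: Δleader=(-5.000, -9.000, -7.000°), disengaged; cmd=(0,0,0) → follower holds at (-22.000, 26.000, -83.000°)
step 1: Δleader=(15.000, -15.000, -28.000°), engaged; cmd=(32.000, -59.000, -42.000°) → follower=(10.000, -33.000, -125.000°)
step 2: Δleader=(-4.000, -14.000, 24.000°), engaged; cmd=(-6.000, -55.000, 36.000°) → follower=(4.000, -88.000, -89.000°)
step 3: Δleader=(6.000, 2.000, -45.000°), engaged; cmd=(14.000, 9.000, -67.500°) → follower=(18.000, -79.000, -156.500°)
step 4: Δleader=(10.000, -11.000, 31.000°), engaged; cmd=(22.000, -43.000, 46.500°) → follower=(40.000, -122.000, -110.000°)
step 5: Δleader=(13.000, -20.000, 17.000°), disengaged; cmd=(0,0,0) → follower holds at (40.000, -122.000, -110.000°)
step 6: Δleader=(-6.000, -23.000, 0.000°), engaged; cmd=(-10.000, -91.000, 0.000°) → follower=(30.000, -213.000, -110.000°)
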